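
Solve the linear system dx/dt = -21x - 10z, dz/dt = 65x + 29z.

Coefficient matrix A = [[-21, -10], [65, 29]].
Characteristic polynomial det(A - λI) = λ^2 - 8λ + 41 = 0.
Eigenvalues λ = 4 ± 5i (complex conjugate pair).
For λ=4+5i: an eigenvector is (-1,3) - i(-1,2) = (-1 + i, 3 - 2i).
A real fundamental pair from Re and Im of e^((4+5i)t)v: X_1 = e^(4t)(cos(5t)·(-1,3) + sin(5t)·(-1,2)), X_2 = e^(4t)(sin(5t)·(-1,3) - cos(5t)·(-1,2)).
General solution: c_1X_1 + c_2X_2.

x(t) = -c_1e^(4t)sin(5t) - c_1e^(4t)cos(5t) - c_2e^(4t)sin(5t) + c_2e^(4t)cos(5t), z(t) = 2c_1e^(4t)sin(5t) + 3c_1e^(4t)cos(5t) + 3c_2e^(4t)sin(5t) - 2c_2e^(4t)cos(5t)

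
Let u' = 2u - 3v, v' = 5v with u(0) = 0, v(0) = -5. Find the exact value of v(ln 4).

-5120

A = [[2,-3],[0,5]]; eigenvalues λ = 2, 5.
Eigenvectors: (-1,0) for λ=2, (-1,1) for λ=5.
From the initial condition, c_1 = 5, c_2 = -5.
v(ln 4) = (5)(4^2)(0) + (-5)(4^5)(1) = -5120.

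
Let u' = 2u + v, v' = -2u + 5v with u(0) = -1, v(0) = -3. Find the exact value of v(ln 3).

A = [[2,1],[-2,5]]; eigenvalues λ = 3, 4.
Eigenvectors: (-1,-1) for λ=3, (-1,-2) for λ=4.
From the initial condition, c_1 = -1, c_2 = 2.
v(ln 3) = (-1)(3^3)(-1) + (2)(3^4)(-2) = -297.

-297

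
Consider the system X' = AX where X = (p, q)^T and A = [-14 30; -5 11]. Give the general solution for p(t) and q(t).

p(t) = -2C_1e^(t) + 3C_2e^(-4t), q(t) = -C_1e^(t) + C_2e^(-4t)

Coefficient matrix A = [[-14, 30], [-5, 11]].
Characteristic polynomial det(A - λI) = λ^2 + 3λ - 4 = 0.
Eigenvalues λ = 1, -4.
For λ=1: (A-λI) row 1 is [-15, 30], so an eigenvector is (-2, -1).
For λ=-4: (A-λI) row 1 is [-10, 30], so an eigenvector is (3, 1).
General solution: C_1e^(t)(-2,-1) + C_2e^(-4t)(3,1).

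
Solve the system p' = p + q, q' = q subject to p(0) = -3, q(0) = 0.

Coefficient matrix A = [[1, 1], [0, 1]].
Characteristic polynomial det(A - λI) = λ^2 - 2λ + 1 = 0.
Single eigenvalue λ = 1 with algebraic multiplicity 2.
Eigenvector v = (-1,0); generalized eigenvector w with (A-λI)w=v is (2,-1).
General solution: e^(t)[C_1·v + C_2·(t·v + w)].
Applying p(0)=-3, q(0)=0 gives C_1=3, C_2=0.

p(t) = -3e^(t), q(t) = 0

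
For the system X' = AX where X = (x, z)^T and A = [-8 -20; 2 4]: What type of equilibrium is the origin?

A = [[-8,-20],[2,4]]; det(A-λI) = λ^2 + 4λ + 8.
λ = -2 ± 2i: negative real part.

stable spiral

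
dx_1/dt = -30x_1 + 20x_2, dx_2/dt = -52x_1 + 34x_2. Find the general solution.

x_1(t) = -K_1e^(2t)sin(4t) + 2K_1e^(2t)cos(4t) + 2K_2e^(2t)sin(4t) + K_2e^(2t)cos(4t), x_2(t) = -2K_1e^(2t)sin(4t) + 3K_1e^(2t)cos(4t) + 3K_2e^(2t)sin(4t) + 2K_2e^(2t)cos(4t)

Coefficient matrix A = [[-30, 20], [-52, 34]].
Characteristic polynomial det(A - λI) = λ^2 - 4λ + 20 = 0.
Eigenvalues λ = 2 ± 4i (complex conjugate pair).
For λ=2+4i: an eigenvector is (2,3) - i(-1,-2) = (2 + i, 3 + 2i).
A real fundamental pair from Re and Im of e^((2+4i)t)v: X_1 = e^(2t)(cos(4t)·(2,3) + sin(4t)·(-1,-2)), X_2 = e^(2t)(sin(4t)·(2,3) - cos(4t)·(-1,-2)).
General solution: K_1X_1 + K_2X_2.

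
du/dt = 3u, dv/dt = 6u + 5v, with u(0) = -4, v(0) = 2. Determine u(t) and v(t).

Coefficient matrix A = [[3, 0], [6, 5]].
Characteristic polynomial det(A - λI) = λ^2 - 8λ + 15 = 0.
Eigenvalues λ = 3, 5.
For λ=3: (A-λI) row 2 is [6, 2], so an eigenvector is (1, -3).
For λ=5: (A-λI) row 1 is [-2, 0], so an eigenvector is (0, 1).
General solution: C_1e^(3t)(1,-3) + C_2e^(5t)(0,1).
Applying u(0)=-4, v(0)=2 gives C_1=-4, C_2=-10.

u(t) = -4e^(3t), v(t) = -10e^(5t) + 12e^(3t)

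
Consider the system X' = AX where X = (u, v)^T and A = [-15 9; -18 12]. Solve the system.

u(t) = -C_1e^(-6t) - C_2e^(3t), v(t) = -C_1e^(-6t) - 2C_2e^(3t)

Coefficient matrix A = [[-15, 9], [-18, 12]].
Characteristic polynomial det(A - λI) = λ^2 + 3λ - 18 = 0.
Eigenvalues λ = -6, 3.
For λ=-6: (A-λI) row 1 is [-9, 9], so an eigenvector is (-1, -1).
For λ=3: (A-λI) row 1 is [-18, 9], so an eigenvector is (-1, -2).
General solution: C_1e^(-6t)(-1,-1) + C_2e^(3t)(-1,-2).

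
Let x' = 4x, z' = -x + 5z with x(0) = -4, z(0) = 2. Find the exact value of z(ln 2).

128

A = [[4,0],[-1,5]]; eigenvalues λ = 5, 4.
Eigenvectors: (0,-1) for λ=5, (1,1) for λ=4.
From the initial condition, c_1 = -6, c_2 = -4.
z(ln 2) = (-6)(2^5)(-1) + (-4)(2^4)(1) = 128.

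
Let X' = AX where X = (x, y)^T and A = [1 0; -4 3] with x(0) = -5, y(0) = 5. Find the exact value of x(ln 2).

-10

A = [[1,0],[-4,3]]; eigenvalues λ = 3, 1.
Eigenvectors: (0,-1) for λ=3, (1,2) for λ=1.
From the initial condition, c_1 = -15, c_2 = -5.
x(ln 2) = (-15)(2^3)(0) + (-5)(2^1)(1) = -10.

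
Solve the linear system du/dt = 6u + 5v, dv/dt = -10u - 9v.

Coefficient matrix A = [[6, 5], [-10, -9]].
Characteristic polynomial det(A - λI) = λ^2 + 3λ - 4 = 0.
Eigenvalues λ = -4, 1.
For λ=-4: (A-λI) row 1 is [10, 5], so an eigenvector is (1, -2).
For λ=1: (A-λI) row 1 is [5, 5], so an eigenvector is (1, -1).
General solution: K_1e^(-4t)(1,-2) + K_2e^(t)(1,-1).

u(t) = K_1e^(-4t) + K_2e^(t), v(t) = -2K_1e^(-4t) - K_2e^(t)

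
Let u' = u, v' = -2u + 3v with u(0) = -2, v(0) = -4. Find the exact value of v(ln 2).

A = [[1,0],[-2,3]]; eigenvalues λ = 3, 1.
Eigenvectors: (0,1) for λ=3, (-1,-1) for λ=1.
From the initial condition, c_1 = -2, c_2 = 2.
v(ln 2) = (-2)(2^3)(1) + (2)(2^1)(-1) = -20.

-20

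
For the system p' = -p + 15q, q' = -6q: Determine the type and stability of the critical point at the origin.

stable node

A = [[-1,15],[0,-6]]; det(A-λI) = λ^2 + 7λ + 6.
λ = -1, -6: both negative.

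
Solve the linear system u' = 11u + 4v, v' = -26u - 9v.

Coefficient matrix A = [[11, 4], [-26, -9]].
Characteristic polynomial det(A - λI) = λ^2 - 2λ + 5 = 0.
Eigenvalues λ = 1 ± 2i (complex conjugate pair).
For λ=1+2i: an eigenvector is (1,-2) - i(1,-3) = (1 - i, -2 + 3i).
A real fundamental pair from Re and Im of e^((1+2i)t)v: X_1 = e^(t)(cos(2t)·(1,-2) + sin(2t)·(1,-3)), X_2 = e^(t)(sin(2t)·(1,-2) - cos(2t)·(1,-3)).
General solution: c_1X_1 + c_2X_2.

u(t) = c_1e^(t)sin(2t) + c_1e^(t)cos(2t) + c_2e^(t)sin(2t) - c_2e^(t)cos(2t), v(t) = -3c_1e^(t)sin(2t) - 2c_1e^(t)cos(2t) - 2c_2e^(t)sin(2t) + 3c_2e^(t)cos(2t)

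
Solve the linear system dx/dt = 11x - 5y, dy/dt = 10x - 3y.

Coefficient matrix A = [[11, -5], [10, -3]].
Characteristic polynomial det(A - λI) = λ^2 - 8λ + 17 = 0.
Eigenvalues λ = 4 ± i (complex conjugate pair).
For λ=4+i: an eigenvector is (1,1) - i(2,3) = (1 - 2i, 1 - 3i).
A real fundamental pair from Re and Im of e^((4+i)t)v: X_1 = e^(4t)(cos(t)·(1,1) + sin(t)·(2,3)), X_2 = e^(4t)(sin(t)·(1,1) - cos(t)·(2,3)).
General solution: C_1X_1 + C_2X_2.

x(t) = 2C_1e^(4t)sin(t) + C_1e^(4t)cos(t) + C_2e^(4t)sin(t) - 2C_2e^(4t)cos(t), y(t) = 3C_1e^(4t)sin(t) + C_1e^(4t)cos(t) + C_2e^(4t)sin(t) - 3C_2e^(4t)cos(t)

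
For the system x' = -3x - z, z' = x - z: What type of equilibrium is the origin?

stable improper node

A = [[-3,-1],[1,-1]]; det(A-λI) = λ^2 + 4λ + 4.
repeated λ = -2 with a single eigenvector.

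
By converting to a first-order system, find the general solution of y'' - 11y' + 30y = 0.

Let x_1 = y, x_2 = y'. Then x_1' = x_2 and x_2' = -30x_1 + 11x_2.
A = [[0,1],[-30,11]]; det(A-λI) = λ^2 - 11λ + 30.
Eigenvalues λ = 6, 5 with eigenvectors (1,6), (1,5).

y(t) = c_1e^(6t) + c_2e^(5t)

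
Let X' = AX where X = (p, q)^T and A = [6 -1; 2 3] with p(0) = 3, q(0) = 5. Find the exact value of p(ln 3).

A = [[6,-1],[2,3]]; eigenvalues λ = 5, 4.
Eigenvectors: (1,1) for λ=5, (1,2) for λ=4.
From the initial condition, c_1 = 1, c_2 = 2.
p(ln 3) = (1)(3^5)(1) + (2)(3^4)(1) = 405.

405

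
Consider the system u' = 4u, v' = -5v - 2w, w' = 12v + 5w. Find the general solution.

Coefficient matrix A = [[4, 0, 0], [0, -5, -2], [0, 12, 5]].
det(A - λI) = 0 gives eigenvalues λ = 1, 4, -1.
For λ=1: eigenvector (0,-1,3).
For λ=4: eigenvector (1,0,0).
For λ=-1: eigenvector (0,-1,2).
General solution: c_1e^(t)(0,-1,3) + c_2e^(4t)(1,0,0) + c_3e^(-t)(0,-1,2).

u(t) = c_2e^(4t), v(t) = -c_1e^(t) - c_3e^(-t), w(t) = 3c_1e^(t) + 2c_3e^(-t)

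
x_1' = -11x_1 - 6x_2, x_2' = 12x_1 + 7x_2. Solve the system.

Coefficient matrix A = [[-11, -6], [12, 7]].
Characteristic polynomial det(A - λI) = λ^2 + 4λ - 5 = 0.
Eigenvalues λ = -5, 1.
For λ=-5: (A-λI) row 1 is [-6, -6], so an eigenvector is (-1, 1).
For λ=1: (A-λI) row 1 is [-12, -6], so an eigenvector is (1, -2).
General solution: C_1e^(-5t)(-1,1) + C_2e^(t)(1,-2).

x_1(t) = -C_1e^(-5t) + C_2e^(t), x_2(t) = C_1e^(-5t) - 2C_2e^(t)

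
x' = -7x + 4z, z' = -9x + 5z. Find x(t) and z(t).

x(t) = -2c_1e^(-t) - 2c_2te^(-t) + c_2e^(-t), z(t) = -3c_1e^(-t) - 3c_2te^(-t) + c_2e^(-t)

Coefficient matrix A = [[-7, 4], [-9, 5]].
Characteristic polynomial det(A - λI) = λ^2 + 2λ + 1 = 0.
Single eigenvalue λ = -1 with algebraic multiplicity 2.
Eigenvector v = (-2,-3); generalized eigenvector w with (A-λI)w=v is (1,1).
General solution: e^(-t)[c_1·v + c_2·(t·v + w)].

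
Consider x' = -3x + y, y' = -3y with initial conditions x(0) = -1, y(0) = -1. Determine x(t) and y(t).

x(t) = -te^(-3t) - e^(-3t), y(t) = -e^(-3t)

Coefficient matrix A = [[-3, 1], [0, -3]].
Characteristic polynomial det(A - λI) = λ^2 + 6λ + 9 = 0.
Single eigenvalue λ = -3 with algebraic multiplicity 2.
Eigenvector v = (1,0); generalized eigenvector w with (A-λI)w=v is (3,1).
General solution: e^(-3t)[c_1·v + c_2·(t·v + w)].
Applying x(0)=-1, y(0)=-1 gives c_1=2, c_2=-1.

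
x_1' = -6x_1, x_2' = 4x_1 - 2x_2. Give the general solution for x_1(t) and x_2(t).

Coefficient matrix A = [[-6, 0], [4, -2]].
Characteristic polynomial det(A - λI) = λ^2 + 8λ + 12 = 0.
Eigenvalues λ = -6, -2.
For λ=-6: (A-λI) row 2 is [4, 4], so an eigenvector is (1, -1).
For λ=-2: (A-λI) row 1 is [-4, 0], so an eigenvector is (0, 1).
General solution: C_1e^(-6t)(1,-1) + C_2e^(-2t)(0,1).

x_1(t) = C_1e^(-6t), x_2(t) = -C_1e^(-6t) + C_2e^(-2t)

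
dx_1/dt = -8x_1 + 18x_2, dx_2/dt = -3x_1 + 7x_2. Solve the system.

Coefficient matrix A = [[-8, 18], [-3, 7]].
Characteristic polynomial det(A - λI) = λ^2 + λ - 2 = 0.
Eigenvalues λ = 1, -2.
For λ=1: (A-λI) row 1 is [-9, 18], so an eigenvector is (-2, -1).
For λ=-2: (A-λI) row 1 is [-6, 18], so an eigenvector is (3, 1).
General solution: c_1e^(t)(-2,-1) + c_2e^(-2t)(3,1).

x_1(t) = -2c_1e^(t) + 3c_2e^(-2t), x_2(t) = -c_1e^(t) + c_2e^(-2t)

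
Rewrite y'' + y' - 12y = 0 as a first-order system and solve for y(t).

y(t) = c_1e^(3t) + c_2e^(-4t)

Let x_1 = y, x_2 = y'. Then x_1' = x_2 and x_2' = 12x_1 - x_2.
A = [[0,1],[12,-1]]; det(A-λI) = λ^2 + λ - 12.
Eigenvalues λ = 3, -4 with eigenvectors (1,3), (1,-4).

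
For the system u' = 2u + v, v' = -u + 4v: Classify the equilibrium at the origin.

unstable improper node

A = [[2,1],[-1,4]]; det(A-λI) = λ^2 - 6λ + 9.
repeated λ = 3 with a single eigenvector.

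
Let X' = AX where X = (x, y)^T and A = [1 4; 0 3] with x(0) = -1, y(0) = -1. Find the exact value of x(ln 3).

-51

A = [[1,4],[0,3]]; eigenvalues λ = 3, 1.
Eigenvectors: (-2,-1) for λ=3, (1,0) for λ=1.
From the initial condition, c_1 = 1, c_2 = 1.
x(ln 3) = (1)(3^3)(-2) + (1)(3^1)(1) = -51.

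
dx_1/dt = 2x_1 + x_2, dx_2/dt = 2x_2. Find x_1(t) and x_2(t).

x_1(t) = c_1e^(2t) + c_2te^(2t) - 2c_2e^(2t), x_2(t) = c_2e^(2t)

Coefficient matrix A = [[2, 1], [0, 2]].
Characteristic polynomial det(A - λI) = λ^2 - 4λ + 4 = 0.
Single eigenvalue λ = 2 with algebraic multiplicity 2.
Eigenvector v = (1,0); generalized eigenvector w with (A-λI)w=v is (-2,1).
General solution: e^(2t)[c_1·v + c_2·(t·v + w)].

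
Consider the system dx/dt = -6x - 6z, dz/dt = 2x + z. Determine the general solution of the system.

Coefficient matrix A = [[-6, -6], [2, 1]].
Characteristic polynomial det(A - λI) = λ^2 + 5λ + 6 = 0.
Eigenvalues λ = -3, -2.
For λ=-3: (A-λI) row 1 is [-3, -6], so an eigenvector is (-2, 1).
For λ=-2: (A-λI) row 1 is [-4, -6], so an eigenvector is (3, -2).
General solution: c_1e^(-3t)(-2,1) + c_2e^(-2t)(3,-2).

x(t) = -2c_1e^(-3t) + 3c_2e^(-2t), z(t) = c_1e^(-3t) - 2c_2e^(-2t)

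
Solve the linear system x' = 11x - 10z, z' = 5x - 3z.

x(t) = c_1e^(4t)sin(t) + 3c_1e^(4t)cos(t) + 3c_2e^(4t)sin(t) - c_2e^(4t)cos(t), z(t) = c_1e^(4t)sin(t) + 2c_1e^(4t)cos(t) + 2c_2e^(4t)sin(t) - c_2e^(4t)cos(t)

Coefficient matrix A = [[11, -10], [5, -3]].
Characteristic polynomial det(A - λI) = λ^2 - 8λ + 17 = 0.
Eigenvalues λ = 4 ± i (complex conjugate pair).
For λ=4+i: an eigenvector is (3,2) - i(1,1) = (3 - i, 2 - i).
A real fundamental pair from Re and Im of e^((4+i)t)v: X_1 = e^(4t)(cos(t)·(3,2) + sin(t)·(1,1)), X_2 = e^(4t)(sin(t)·(3,2) - cos(t)·(1,1)).
General solution: c_1X_1 + c_2X_2.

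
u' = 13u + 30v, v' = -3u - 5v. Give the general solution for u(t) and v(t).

u(t) = -3K_1e^(4t)sin(3t) - K_1e^(4t)cos(3t) - K_2e^(4t)sin(3t) + 3K_2e^(4t)cos(3t), v(t) = K_1e^(4t)sin(3t) - K_2e^(4t)cos(3t)

Coefficient matrix A = [[13, 30], [-3, -5]].
Characteristic polynomial det(A - λI) = λ^2 - 8λ + 25 = 0.
Eigenvalues λ = 4 ± 3i (complex conjugate pair).
For λ=4+3i: an eigenvector is (-1,0) - i(-3,1) = (-1 + 3i, 0 - i).
A real fundamental pair from Re and Im of e^((4+3i)t)v: X_1 = e^(4t)(cos(3t)·(-1,0) + sin(3t)·(-3,1)), X_2 = e^(4t)(sin(3t)·(-1,0) - cos(3t)·(-3,1)).
General solution: K_1X_1 + K_2X_2.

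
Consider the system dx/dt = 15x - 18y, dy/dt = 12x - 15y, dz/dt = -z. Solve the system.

x(t) = 3c_1e^(3t) + c_2e^(-3t), y(t) = 2c_1e^(3t) + c_2e^(-3t), z(t) = c_3e^(-t)

Coefficient matrix A = [[15, -18, 0], [12, -15, 0], [0, 0, -1]].
det(A - λI) = 0 gives eigenvalues λ = 3, -3, -1.
For λ=3: eigenvector (3,2,0).
For λ=-3: eigenvector (1,1,0).
For λ=-1: eigenvector (0,0,1).
General solution: c_1e^(3t)(3,2,0) + c_2e^(-3t)(1,1,0) + c_3e^(-t)(0,0,1).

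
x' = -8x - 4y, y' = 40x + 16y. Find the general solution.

x(t) = -K_1e^(4t)sin(4t) + K_2e^(4t)cos(4t), y(t) = 3K_1e^(4t)sin(4t) + K_1e^(4t)cos(4t) + K_2e^(4t)sin(4t) - 3K_2e^(4t)cos(4t)

Coefficient matrix A = [[-8, -4], [40, 16]].
Characteristic polynomial det(A - λI) = λ^2 - 8λ + 32 = 0.
Eigenvalues λ = 4 ± 4i (complex conjugate pair).
For λ=4+4i: an eigenvector is (0,1) - i(-1,3) = (0 + i, 1 - 3i).
A real fundamental pair from Re and Im of e^((4+4i)t)v: X_1 = e^(4t)(cos(4t)·(0,1) + sin(4t)·(-1,3)), X_2 = e^(4t)(sin(4t)·(0,1) - cos(4t)·(-1,3)).
General solution: K_1X_1 + K_2X_2.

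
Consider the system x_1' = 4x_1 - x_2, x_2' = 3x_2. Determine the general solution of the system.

x_1(t) = C_1e^(3t) - C_2e^(4t), x_2(t) = C_1e^(3t)

Coefficient matrix A = [[4, -1], [0, 3]].
Characteristic polynomial det(A - λI) = λ^2 - 7λ + 12 = 0.
Eigenvalues λ = 3, 4.
For λ=3: (A-λI) row 1 is [1, -1], so an eigenvector is (1, 1).
For λ=4: (A-λI) row 1 is [0, -1], so an eigenvector is (-1, 0).
General solution: C_1e^(3t)(1,1) + C_2e^(4t)(-1,0).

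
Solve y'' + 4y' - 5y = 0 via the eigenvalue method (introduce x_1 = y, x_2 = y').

Let x_1 = y, x_2 = y'. Then x_1' = x_2 and x_2' = 5x_1 - 4x_2.
A = [[0,1],[5,-4]]; det(A-λI) = λ^2 + 4λ - 5.
Eigenvalues λ = 1, -5 with eigenvectors (1,1), (1,-5).

y(t) = C_1e^(t) + C_2e^(-5t)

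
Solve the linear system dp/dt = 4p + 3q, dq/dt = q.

p(t) = C_1e^(4t) - C_2e^(t), q(t) = C_2e^(t)

Coefficient matrix A = [[4, 3], [0, 1]].
Characteristic polynomial det(A - λI) = λ^2 - 5λ + 4 = 0.
Eigenvalues λ = 4, 1.
For λ=4: (A-λI) row 1 is [0, 3], so an eigenvector is (1, 0).
For λ=1: (A-λI) row 1 is [3, 3], so an eigenvector is (-1, 1).
General solution: C_1e^(4t)(1,0) + C_2e^(t)(-1,1).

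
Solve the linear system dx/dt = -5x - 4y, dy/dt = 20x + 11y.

x(t) = -K_1e^(3t)sin(4t) + K_2e^(3t)cos(4t), y(t) = 2K_1e^(3t)sin(4t) + K_1e^(3t)cos(4t) + K_2e^(3t)sin(4t) - 2K_2e^(3t)cos(4t)

Coefficient matrix A = [[-5, -4], [20, 11]].
Characteristic polynomial det(A - λI) = λ^2 - 6λ + 25 = 0.
Eigenvalues λ = 3 ± 4i (complex conjugate pair).
For λ=3+4i: an eigenvector is (0,1) - i(-1,2) = (0 + i, 1 - 2i).
A real fundamental pair from Re and Im of e^((3+4i)t)v: X_1 = e^(3t)(cos(4t)·(0,1) + sin(4t)·(-1,2)), X_2 = e^(3t)(sin(4t)·(0,1) - cos(4t)·(-1,2)).
General solution: K_1X_1 + K_2X_2.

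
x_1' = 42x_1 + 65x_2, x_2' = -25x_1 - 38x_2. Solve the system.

Coefficient matrix A = [[42, 65], [-25, -38]].
Characteristic polynomial det(A - λI) = λ^2 - 4λ + 29 = 0.
Eigenvalues λ = 2 ± 5i (complex conjugate pair).
For λ=2+5i: an eigenvector is (-3,2) - i(2,-1) = (-3 - 2i, 2 + i).
A real fundamental pair from Re and Im of e^((2+5i)t)v: X_1 = e^(2t)(cos(5t)·(-3,2) + sin(5t)·(2,-1)), X_2 = e^(2t)(sin(5t)·(-3,2) - cos(5t)·(2,-1)).
General solution: C_1X_1 + C_2X_2.

x_1(t) = 2C_1e^(2t)sin(5t) - 3C_1e^(2t)cos(5t) - 3C_2e^(2t)sin(5t) - 2C_2e^(2t)cos(5t), x_2(t) = -C_1e^(2t)sin(5t) + 2C_1e^(2t)cos(5t) + 2C_2e^(2t)sin(5t) + C_2e^(2t)cos(5t)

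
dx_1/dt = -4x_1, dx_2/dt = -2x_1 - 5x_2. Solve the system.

Coefficient matrix A = [[-4, 0], [-2, -5]].
Characteristic polynomial det(A - λI) = λ^2 + 9λ + 20 = 0.
Eigenvalues λ = -5, -4.
For λ=-5: (A-λI) row 1 is [1, 0], so an eigenvector is (0, 1).
For λ=-4: (A-λI) row 2 is [-2, -1], so an eigenvector is (-1, 2).
General solution: C_1e^(-5t)(0,1) + C_2e^(-4t)(-1,2).

x_1(t) = -C_2e^(-4t), x_2(t) = C_1e^(-5t) + 2C_2e^(-4t)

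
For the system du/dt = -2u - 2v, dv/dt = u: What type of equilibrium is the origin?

stable spiral

A = [[-2,-2],[1,0]]; det(A-λI) = λ^2 + 2λ + 2.
λ = -1 ± i: negative real part.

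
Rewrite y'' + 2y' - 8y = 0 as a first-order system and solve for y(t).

y(t) = c_1e^(-4t) + c_2e^(2t)

Let x_1 = y, x_2 = y'. Then x_1' = x_2 and x_2' = 8x_1 - 2x_2.
A = [[0,1],[8,-2]]; det(A-λI) = λ^2 + 2λ - 8.
Eigenvalues λ = -4, 2 with eigenvectors (1,-4), (1,2).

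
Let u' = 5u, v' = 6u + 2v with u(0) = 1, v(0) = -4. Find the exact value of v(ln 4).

A = [[5,0],[6,2]]; eigenvalues λ = 5, 2.
Eigenvectors: (-1,-2) for λ=5, (0,1) for λ=2.
From the initial condition, c_1 = -1, c_2 = -6.
v(ln 4) = (-1)(4^5)(-2) + (-6)(4^2)(1) = 1952.

1952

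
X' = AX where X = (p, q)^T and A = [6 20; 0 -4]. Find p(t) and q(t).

Coefficient matrix A = [[6, 20], [0, -4]].
Characteristic polynomial det(A - λI) = λ^2 - 2λ - 24 = 0.
Eigenvalues λ = 6, -4.
For λ=6: (A-λI) row 1 is [0, 20], so an eigenvector is (1, 0).
For λ=-4: (A-λI) row 1 is [10, 20], so an eigenvector is (-2, 1).
General solution: K_1e^(6t)(1,0) + K_2e^(-4t)(-2,1).

p(t) = K_1e^(6t) - 2K_2e^(-4t), q(t) = K_2e^(-4t)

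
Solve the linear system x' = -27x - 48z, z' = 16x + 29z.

x(t) = 2C_1e^(-3t) - 3C_2e^(5t), z(t) = -C_1e^(-3t) + 2C_2e^(5t)

Coefficient matrix A = [[-27, -48], [16, 29]].
Characteristic polynomial det(A - λI) = λ^2 - 2λ - 15 = 0.
Eigenvalues λ = -3, 5.
For λ=-3: (A-λI) row 1 is [-24, -48], so an eigenvector is (2, -1).
For λ=5: (A-λI) row 1 is [-32, -48], so an eigenvector is (-3, 2).
General solution: C_1e^(-3t)(2,-1) + C_2e^(5t)(-3,2).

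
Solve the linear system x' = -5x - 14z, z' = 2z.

x(t) = 2C_1e^(2t) + C_2e^(-5t), z(t) = -C_1e^(2t)

Coefficient matrix A = [[-5, -14], [0, 2]].
Characteristic polynomial det(A - λI) = λ^2 + 3λ - 10 = 0.
Eigenvalues λ = 2, -5.
For λ=2: (A-λI) row 1 is [-7, -14], so an eigenvector is (2, -1).
For λ=-5: (A-λI) row 1 is [0, -14], so an eigenvector is (1, 0).
General solution: C_1e^(2t)(2,-1) + C_2e^(-5t)(1,0).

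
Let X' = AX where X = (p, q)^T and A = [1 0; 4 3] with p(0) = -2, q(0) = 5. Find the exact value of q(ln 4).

80

A = [[1,0],[4,3]]; eigenvalues λ = 3, 1.
Eigenvectors: (0,-1) for λ=3, (1,-2) for λ=1.
From the initial condition, c_1 = -1, c_2 = -2.
q(ln 4) = (-1)(4^3)(-1) + (-2)(4^1)(-2) = 80.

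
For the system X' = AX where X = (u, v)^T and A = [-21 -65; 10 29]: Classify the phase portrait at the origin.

unstable spiral

A = [[-21,-65],[10,29]]; det(A-λI) = λ^2 - 8λ + 41.
λ = 4 ± 5i: positive real part.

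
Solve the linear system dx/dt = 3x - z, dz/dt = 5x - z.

Coefficient matrix A = [[3, -1], [5, -1]].
Characteristic polynomial det(A - λI) = λ^2 - 2λ + 2 = 0.
Eigenvalues λ = 1 ± i (complex conjugate pair).
For λ=1+i: an eigenvector is (1,2) - i(0,1) = (1, 2 - i).
A real fundamental pair from Re and Im of e^((1+i)t)v: X_1 = e^(t)(cos(t)·(1,2) + sin(t)·(0,1)), X_2 = e^(t)(sin(t)·(1,2) - cos(t)·(0,1)).
General solution: c_1X_1 + c_2X_2.

x(t) = c_1e^(t)cos(t) + c_2e^(t)sin(t), z(t) = c_1e^(t)sin(t) + 2c_1e^(t)cos(t) + 2c_2e^(t)sin(t) - c_2e^(t)cos(t)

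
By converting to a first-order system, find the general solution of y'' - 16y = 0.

y(t) = C_1e^(4t) + C_2e^(-4t)

Let x_1 = y, x_2 = y'. Then x_1' = x_2 and x_2' = 16x_1.
A = [[0,1],[16,0]]; det(A-λI) = λ^2 - 16.
Eigenvalues λ = 4, -4 with eigenvectors (1,4), (1,-4).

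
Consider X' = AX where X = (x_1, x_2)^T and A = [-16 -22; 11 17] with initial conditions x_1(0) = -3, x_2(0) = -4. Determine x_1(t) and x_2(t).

x_1(t) = 11e^(6t) - 14e^(-5t), x_2(t) = -11e^(6t) + 7e^(-5t)

Coefficient matrix A = [[-16, -22], [11, 17]].
Characteristic polynomial det(A - λI) = λ^2 - λ - 30 = 0.
Eigenvalues λ = -5, 6.
For λ=-5: (A-λI) row 1 is [-11, -22], so an eigenvector is (-2, 1).
For λ=6: (A-λI) row 1 is [-22, -22], so an eigenvector is (1, -1).
General solution: c_1e^(-5t)(-2,1) + c_2e^(6t)(1,-1).
Applying x_1(0)=-3, x_2(0)=-4 gives c_1=7, c_2=11.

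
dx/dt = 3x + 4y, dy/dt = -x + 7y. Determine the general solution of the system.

Coefficient matrix A = [[3, 4], [-1, 7]].
Characteristic polynomial det(A - λI) = λ^2 - 10λ + 25 = 0.
Single eigenvalue λ = 5 with algebraic multiplicity 2.
Eigenvector v = (2,1); generalized eigenvector w with (A-λI)w=v is (-1,0).
General solution: e^(5t)[C_1·v + C_2·(t·v + w)].

x(t) = 2C_1e^(5t) + 2C_2te^(5t) - C_2e^(5t), y(t) = C_1e^(5t) + C_2te^(5t)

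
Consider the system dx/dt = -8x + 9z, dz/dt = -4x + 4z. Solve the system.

Coefficient matrix A = [[-8, 9], [-4, 4]].
Characteristic polynomial det(A - λI) = λ^2 + 4λ + 4 = 0.
Single eigenvalue λ = -2 with algebraic multiplicity 2.
Eigenvector v = (3,2); generalized eigenvector w with (A-λI)w=v is (1,1).
General solution: e^(-2t)[c_1·v + c_2·(t·v + w)].

x(t) = 3c_1e^(-2t) + 3c_2te^(-2t) + c_2e^(-2t), z(t) = 2c_1e^(-2t) + 2c_2te^(-2t) + c_2e^(-2t)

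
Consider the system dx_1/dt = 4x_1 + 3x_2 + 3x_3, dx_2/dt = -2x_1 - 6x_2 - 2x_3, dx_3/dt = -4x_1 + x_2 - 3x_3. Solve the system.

Coefficient matrix A = [[4, 3, 3], [-2, -6, -2], [-4, 1, -3]].
det(A - λI) = 0 gives eigenvalues λ = 1, -2, -4.
For λ=1: eigenvector (1,0,-1).
For λ=-2: eigenvector (-1,-1,3).
For λ=-4: eigenvector (0,1,-1).
General solution: c_1e^(t)(1,0,-1) + c_2e^(-2t)(-1,-1,3) + c_3e^(-4t)(0,1,-1).

x_1(t) = c_1e^(t) - c_2e^(-2t), x_2(t) = -c_2e^(-2t) + c_3e^(-4t), x_3(t) = -c_1e^(t) + 3c_2e^(-2t) - c_3e^(-4t)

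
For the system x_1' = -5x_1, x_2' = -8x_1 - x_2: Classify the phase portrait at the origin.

A = [[-5,0],[-8,-1]]; det(A-λI) = λ^2 + 6λ + 5.
λ = -1, -5: both negative.

stable node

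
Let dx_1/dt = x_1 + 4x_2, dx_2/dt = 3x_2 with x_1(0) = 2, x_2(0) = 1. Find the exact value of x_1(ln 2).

16

A = [[1,4],[0,3]]; eigenvalues λ = 3, 1.
Eigenvectors: (2,1) for λ=3, (1,0) for λ=1.
From the initial condition, c_1 = 1, c_2 = 0.
x_1(ln 2) = (1)(2^3)(2) + (0)(2^1)(1) = 16.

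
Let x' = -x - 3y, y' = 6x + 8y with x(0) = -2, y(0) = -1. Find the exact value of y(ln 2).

-172

A = [[-1,-3],[6,8]]; eigenvalues λ = 2, 5.
Eigenvectors: (-1,1) for λ=2, (1,-2) for λ=5.
From the initial condition, c_1 = 5, c_2 = 3.
y(ln 2) = (5)(2^2)(1) + (3)(2^5)(-2) = -172.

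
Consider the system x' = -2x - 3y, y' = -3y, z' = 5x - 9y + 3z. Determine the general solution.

Coefficient matrix A = [[-2, -3, 0], [0, -3, 0], [5, -9, 3]].
det(A - λI) = 0 gives eigenvalues λ = -2, -3, 3.
For λ=-2: eigenvector (1,0,-1).
For λ=-3: eigenvector (3,1,-1).
For λ=3: eigenvector (0,0,1).
General solution: c_1e^(-2t)(1,0,-1) + c_2e^(-3t)(3,1,-1) + c_3e^(3t)(0,0,1).

x(t) = c_1e^(-2t) + 3c_2e^(-3t), y(t) = c_2e^(-3t), z(t) = -c_1e^(-2t) - c_2e^(-3t) + c_3e^(3t)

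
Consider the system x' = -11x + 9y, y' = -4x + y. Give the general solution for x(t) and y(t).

x(t) = 3c_1e^(-5t) + 3c_2te^(-5t) - 2c_2e^(-5t), y(t) = 2c_1e^(-5t) + 2c_2te^(-5t) - c_2e^(-5t)

Coefficient matrix A = [[-11, 9], [-4, 1]].
Characteristic polynomial det(A - λI) = λ^2 + 10λ + 25 = 0.
Single eigenvalue λ = -5 with algebraic multiplicity 2.
Eigenvector v = (3,2); generalized eigenvector w with (A-λI)w=v is (-2,-1).
General solution: e^(-5t)[c_1·v + c_2·(t·v + w)].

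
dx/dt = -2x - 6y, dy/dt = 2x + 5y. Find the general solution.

Coefficient matrix A = [[-2, -6], [2, 5]].
Characteristic polynomial det(A - λI) = λ^2 - 3λ + 2 = 0.
Eigenvalues λ = 1, 2.
For λ=1: (A-λI) row 1 is [-3, -6], so an eigenvector is (-2, 1).
For λ=2: (A-λI) row 1 is [-4, -6], so an eigenvector is (-3, 2).
General solution: K_1e^(t)(-2,1) + K_2e^(2t)(-3,2).

x(t) = -2K_1e^(t) - 3K_2e^(2t), y(t) = K_1e^(t) + 2K_2e^(2t)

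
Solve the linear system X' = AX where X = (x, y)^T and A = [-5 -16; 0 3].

Coefficient matrix A = [[-5, -16], [0, 3]].
Characteristic polynomial det(A - λI) = λ^2 + 2λ - 15 = 0.
Eigenvalues λ = -5, 3.
For λ=-5: (A-λI) row 1 is [0, -16], so an eigenvector is (-1, 0).
For λ=3: (A-λI) row 1 is [-8, -16], so an eigenvector is (-2, 1).
General solution: C_1e^(-5t)(-1,0) + C_2e^(3t)(-2,1).

x(t) = -C_1e^(-5t) - 2C_2e^(3t), y(t) = C_2e^(3t)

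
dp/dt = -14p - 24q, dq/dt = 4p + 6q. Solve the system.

p(t) = -2c_1e^(-2t) - 3c_2e^(-6t), q(t) = c_1e^(-2t) + c_2e^(-6t)

Coefficient matrix A = [[-14, -24], [4, 6]].
Characteristic polynomial det(A - λI) = λ^2 + 8λ + 12 = 0.
Eigenvalues λ = -2, -6.
For λ=-2: (A-λI) row 1 is [-12, -24], so an eigenvector is (-2, 1).
For λ=-6: (A-λI) row 1 is [-8, -24], so an eigenvector is (-3, 1).
General solution: c_1e^(-2t)(-2,1) + c_2e^(-6t)(-3,1).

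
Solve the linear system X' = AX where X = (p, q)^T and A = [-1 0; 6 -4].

Coefficient matrix A = [[-1, 0], [6, -4]].
Characteristic polynomial det(A - λI) = λ^2 + 5λ + 4 = 0.
Eigenvalues λ = -1, -4.
For λ=-1: (A-λI) row 2 is [6, -3], so an eigenvector is (1, 2).
For λ=-4: (A-λI) row 1 is [3, 0], so an eigenvector is (0, -1).
General solution: C_1e^(-t)(1,2) + C_2e^(-4t)(0,-1).

p(t) = C_1e^(-t), q(t) = 2C_1e^(-t) - C_2e^(-4t)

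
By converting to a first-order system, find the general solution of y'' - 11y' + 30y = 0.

y(t) = C_1e^(5t) + C_2e^(6t)

Let x_1 = y, x_2 = y'. Then x_1' = x_2 and x_2' = -30x_1 + 11x_2.
A = [[0,1],[-30,11]]; det(A-λI) = λ^2 - 11λ + 30.
Eigenvalues λ = 5, 6 with eigenvectors (1,5), (1,6).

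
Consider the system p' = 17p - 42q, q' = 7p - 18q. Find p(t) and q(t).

Coefficient matrix A = [[17, -42], [7, -18]].
Characteristic polynomial det(A - λI) = λ^2 + λ - 12 = 0.
Eigenvalues λ = 3, -4.
For λ=3: (A-λI) row 1 is [14, -42], so an eigenvector is (3, 1).
For λ=-4: (A-λI) row 1 is [21, -42], so an eigenvector is (-2, -1).
General solution: c_1e^(3t)(3,1) + c_2e^(-4t)(-2,-1).

p(t) = 3c_1e^(3t) - 2c_2e^(-4t), q(t) = c_1e^(3t) - c_2e^(-4t)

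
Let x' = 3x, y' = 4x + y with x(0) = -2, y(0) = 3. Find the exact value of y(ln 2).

A = [[3,0],[4,1]]; eigenvalues λ = 1, 3.
Eigenvectors: (0,1) for λ=1, (-1,-2) for λ=3.
From the initial condition, c_1 = 7, c_2 = 2.
y(ln 2) = (7)(2^1)(1) + (2)(2^3)(-2) = -18.

-18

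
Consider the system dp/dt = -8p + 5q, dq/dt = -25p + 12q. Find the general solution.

p(t) = -K_1e^(2t)cos(5t) - K_2e^(2t)sin(5t), q(t) = K_1e^(2t)sin(5t) - 2K_1e^(2t)cos(5t) - 2K_2e^(2t)sin(5t) - K_2e^(2t)cos(5t)

Coefficient matrix A = [[-8, 5], [-25, 12]].
Characteristic polynomial det(A - λI) = λ^2 - 4λ + 29 = 0.
Eigenvalues λ = 2 ± 5i (complex conjugate pair).
For λ=2+5i: an eigenvector is (-1,-2) - i(0,1) = (-1, -2 - i).
A real fundamental pair from Re and Im of e^((2+5i)t)v: X_1 = e^(2t)(cos(5t)·(-1,-2) + sin(5t)·(0,1)), X_2 = e^(2t)(sin(5t)·(-1,-2) - cos(5t)·(0,1)).
General solution: K_1X_1 + K_2X_2.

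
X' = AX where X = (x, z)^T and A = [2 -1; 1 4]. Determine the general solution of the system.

Coefficient matrix A = [[2, -1], [1, 4]].
Characteristic polynomial det(A - λI) = λ^2 - 6λ + 9 = 0.
Single eigenvalue λ = 3 with algebraic multiplicity 2.
Eigenvector v = (-1,1); generalized eigenvector w with (A-λI)w=v is (0,1).
General solution: e^(3t)[K_1·v + K_2·(t·v + w)].

x(t) = -K_1e^(3t) - K_2te^(3t), z(t) = K_1e^(3t) + K_2te^(3t) + K_2e^(3t)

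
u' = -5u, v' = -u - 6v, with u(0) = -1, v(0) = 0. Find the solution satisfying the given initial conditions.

u(t) = -e^(-5t), v(t) = e^(-5t) - e^(-6t)

Coefficient matrix A = [[-5, 0], [-1, -6]].
Characteristic polynomial det(A - λI) = λ^2 + 11λ + 30 = 0.
Eigenvalues λ = -5, -6.
For λ=-5: (A-λI) row 2 is [-1, -1], so an eigenvector is (-1, 1).
For λ=-6: (A-λI) row 1 is [1, 0], so an eigenvector is (0, 1).
General solution: c_1e^(-5t)(-1,1) + c_2e^(-6t)(0,1).
Applying u(0)=-1, v(0)=0 gives c_1=1, c_2=-1.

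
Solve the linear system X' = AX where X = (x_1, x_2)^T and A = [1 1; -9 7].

x_1(t) = C_1e^(4t) + C_2te^(4t) - C_2e^(4t), x_2(t) = 3C_1e^(4t) + 3C_2te^(4t) - 2C_2e^(4t)

Coefficient matrix A = [[1, 1], [-9, 7]].
Characteristic polynomial det(A - λI) = λ^2 - 8λ + 16 = 0.
Single eigenvalue λ = 4 with algebraic multiplicity 2.
Eigenvector v = (1,3); generalized eigenvector w with (A-λI)w=v is (-1,-2).
General solution: e^(4t)[C_1·v + C_2·(t·v + w)].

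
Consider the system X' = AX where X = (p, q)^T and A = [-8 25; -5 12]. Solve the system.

p(t) = K_1e^(2t)sin(5t) + 2K_1e^(2t)cos(5t) + 2K_2e^(2t)sin(5t) - K_2e^(2t)cos(5t), q(t) = K_1e^(2t)cos(5t) + K_2e^(2t)sin(5t)

Coefficient matrix A = [[-8, 25], [-5, 12]].
Characteristic polynomial det(A - λI) = λ^2 - 4λ + 29 = 0.
Eigenvalues λ = 2 ± 5i (complex conjugate pair).
For λ=2+5i: an eigenvector is (2,1) - i(1,0) = (2 - i, 1).
A real fundamental pair from Re and Im of e^((2+5i)t)v: X_1 = e^(2t)(cos(5t)·(2,1) + sin(5t)·(1,0)), X_2 = e^(2t)(sin(5t)·(2,1) - cos(5t)·(1,0)).
General solution: K_1X_1 + K_2X_2.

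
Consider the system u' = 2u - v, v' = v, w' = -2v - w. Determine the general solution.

Coefficient matrix A = [[2, -1, 0], [0, 1, 0], [0, -2, -1]].
det(A - λI) = 0 gives eigenvalues λ = 2, -1, 1.
For λ=2: eigenvector (1,0,0).
For λ=-1: eigenvector (0,0,1).
For λ=1: eigenvector (-1,-1,1).
General solution: C_1e^(2t)(1,0,0) + C_2e^(-t)(0,0,1) + C_3e^(t)(-1,-1,1).

u(t) = C_1e^(2t) - C_3e^(t), v(t) = -C_3e^(t), w(t) = C_2e^(-t) + C_3e^(t)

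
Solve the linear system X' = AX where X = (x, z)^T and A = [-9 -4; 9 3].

x(t) = 2c_1e^(-3t) + 2c_2te^(-3t) - c_2e^(-3t), z(t) = -3c_1e^(-3t) - 3c_2te^(-3t) + c_2e^(-3t)

Coefficient matrix A = [[-9, -4], [9, 3]].
Characteristic polynomial det(A - λI) = λ^2 + 6λ + 9 = 0.
Single eigenvalue λ = -3 with algebraic multiplicity 2.
Eigenvector v = (2,-3); generalized eigenvector w with (A-λI)w=v is (-1,1).
General solution: e^(-3t)[c_1·v + c_2·(t·v + w)].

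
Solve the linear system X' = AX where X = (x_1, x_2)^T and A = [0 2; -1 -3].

Coefficient matrix A = [[0, 2], [-1, -3]].
Characteristic polynomial det(A - λI) = λ^2 + 3λ + 2 = 0.
Eigenvalues λ = -2, -1.
For λ=-2: (A-λI) row 1 is [2, 2], so an eigenvector is (1, -1).
For λ=-1: (A-λI) row 1 is [1, 2], so an eigenvector is (-2, 1).
General solution: C_1e^(-2t)(1,-1) + C_2e^(-t)(-2,1).

x_1(t) = C_1e^(-2t) - 2C_2e^(-t), x_2(t) = -C_1e^(-2t) + C_2e^(-t)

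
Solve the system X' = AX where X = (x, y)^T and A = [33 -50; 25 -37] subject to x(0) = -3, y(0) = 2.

x(t) = -41e^(-2t)sin(5t) - 3e^(-2t)cos(5t), y(t) = -29e^(-2t)sin(5t) + 2e^(-2t)cos(5t)

Coefficient matrix A = [[33, -50], [25, -37]].
Characteristic polynomial det(A - λI) = λ^2 + 4λ + 29 = 0.
Eigenvalues λ = -2 ± 5i (complex conjugate pair).
For λ=-2+5i: an eigenvector is (3,2) - i(1,1) = (3 - i, 2 - i).
A real fundamental pair from Re and Im of e^((-2+5i)t)v: X_1 = e^(-2t)(cos(5t)·(3,2) + sin(5t)·(1,1)), X_2 = e^(-2t)(sin(5t)·(3,2) - cos(5t)·(1,1)).
General solution: K_1X_1 + K_2X_2.
Applying x(0)=-3, y(0)=2 gives K_1=-5, K_2=-12.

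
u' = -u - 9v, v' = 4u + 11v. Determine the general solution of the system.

u(t) = -3K_1e^(5t) - 3K_2te^(5t) + 2K_2e^(5t), v(t) = 2K_1e^(5t) + 2K_2te^(5t) - K_2e^(5t)

Coefficient matrix A = [[-1, -9], [4, 11]].
Characteristic polynomial det(A - λI) = λ^2 - 10λ + 25 = 0.
Single eigenvalue λ = 5 with algebraic multiplicity 2.
Eigenvector v = (-3,2); generalized eigenvector w with (A-λI)w=v is (2,-1).
General solution: e^(5t)[K_1·v + K_2·(t·v + w)].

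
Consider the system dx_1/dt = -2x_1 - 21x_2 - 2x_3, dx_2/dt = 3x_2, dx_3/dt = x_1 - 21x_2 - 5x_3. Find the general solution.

x_1(t) = 2c_1e^(-3t) + c_2e^(-4t) - 3c_3e^(3t), x_2(t) = c_3e^(3t), x_3(t) = c_1e^(-3t) + c_2e^(-4t) - 3c_3e^(3t)

Coefficient matrix A = [[-2, -21, -2], [0, 3, 0], [1, -21, -5]].
det(A - λI) = 0 gives eigenvalues λ = -3, -4, 3.
For λ=-3: eigenvector (2,0,1).
For λ=-4: eigenvector (1,0,1).
For λ=3: eigenvector (-3,1,-3).
General solution: c_1e^(-3t)(2,0,1) + c_2e^(-4t)(1,0,1) + c_3e^(3t)(-3,1,-3).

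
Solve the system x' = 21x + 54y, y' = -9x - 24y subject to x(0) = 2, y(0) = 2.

x(t) = 18e^(3t) - 16e^(-6t), y(t) = -6e^(3t) + 8e^(-6t)

Coefficient matrix A = [[21, 54], [-9, -24]].
Characteristic polynomial det(A - λI) = λ^2 + 3λ - 18 = 0.
Eigenvalues λ = -6, 3.
For λ=-6: (A-λI) row 1 is [27, 54], so an eigenvector is (2, -1).
For λ=3: (A-λI) row 1 is [18, 54], so an eigenvector is (-3, 1).
General solution: C_1e^(-6t)(2,-1) + C_2e^(3t)(-3,1).
Applying x(0)=2, y(0)=2 gives C_1=-8, C_2=-6.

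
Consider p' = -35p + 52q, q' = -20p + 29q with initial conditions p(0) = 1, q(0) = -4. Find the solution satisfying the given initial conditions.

p(t) = -60e^(-3t)sin(4t) + e^(-3t)cos(4t), q(t) = -37e^(-3t)sin(4t) - 4e^(-3t)cos(4t)

Coefficient matrix A = [[-35, 52], [-20, 29]].
Characteristic polynomial det(A - λI) = λ^2 + 6λ + 25 = 0.
Eigenvalues λ = -3 ± 4i (complex conjugate pair).
For λ=-3+4i: an eigenvector is (3,2) - i(2,1) = (3 - 2i, 2 - i).
A real fundamental pair from Re and Im of e^((-3+4i)t)v: X_1 = e^(-3t)(cos(4t)·(3,2) + sin(4t)·(2,1)), X_2 = e^(-3t)(sin(4t)·(3,2) - cos(4t)·(2,1)).
General solution: c_1X_1 + c_2X_2.
Applying p(0)=1, q(0)=-4 gives c_1=-9, c_2=-14.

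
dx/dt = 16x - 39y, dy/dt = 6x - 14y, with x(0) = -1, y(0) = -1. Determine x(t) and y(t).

x(t) = 8e^(t)sin(3t) - e^(t)cos(3t), y(t) = 3e^(t)sin(3t) - e^(t)cos(3t)

Coefficient matrix A = [[16, -39], [6, -14]].
Characteristic polynomial det(A - λI) = λ^2 - 2λ + 10 = 0.
Eigenvalues λ = 1 ± 3i (complex conjugate pair).
For λ=1+3i: an eigenvector is (-2,-1) - i(3,1) = (-2 - 3i, -1 - i).
A real fundamental pair from Re and Im of e^((1+3i)t)v: X_1 = e^(t)(cos(3t)·(-2,-1) + sin(3t)·(3,1)), X_2 = e^(t)(sin(3t)·(-2,-1) - cos(3t)·(3,1)).
General solution: c_1X_1 + c_2X_2.
Applying x(0)=-1, y(0)=-1 gives c_1=2, c_2=-1.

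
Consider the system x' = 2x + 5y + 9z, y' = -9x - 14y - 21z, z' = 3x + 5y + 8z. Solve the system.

Coefficient matrix A = [[2, 5, 9], [-9, -14, -21], [3, 5, 8]].
det(A - λI) = 0 gives eigenvalues λ = -4, 1, -1.
For λ=-4: eigenvector (-1,3,-1).
For λ=1: eigenvector (1,-2,1).
For λ=-1: eigenvector (2,-3,1).
General solution: c_1e^(-4t)(-1,3,-1) + c_2e^(t)(1,-2,1) + c_3e^(-t)(2,-3,1).

x(t) = -c_1e^(-4t) + c_2e^(t) + 2c_3e^(-t), y(t) = 3c_1e^(-4t) - 2c_2e^(t) - 3c_3e^(-t), z(t) = -c_1e^(-4t) + c_2e^(t) + c_3e^(-t)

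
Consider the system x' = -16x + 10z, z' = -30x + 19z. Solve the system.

Coefficient matrix A = [[-16, 10], [-30, 19]].
Characteristic polynomial det(A - λI) = λ^2 - 3λ - 4 = 0.
Eigenvalues λ = -1, 4.
For λ=-1: (A-λI) row 1 is [-15, 10], so an eigenvector is (-2, -3).
For λ=4: (A-λI) row 1 is [-20, 10], so an eigenvector is (1, 2).
General solution: c_1e^(-t)(-2,-3) + c_2e^(4t)(1,2).

x(t) = -2c_1e^(-t) + c_2e^(4t), z(t) = -3c_1e^(-t) + 2c_2e^(4t)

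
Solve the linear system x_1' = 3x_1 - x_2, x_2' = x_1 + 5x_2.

Coefficient matrix A = [[3, -1], [1, 5]].
Characteristic polynomial det(A - λI) = λ^2 - 8λ + 16 = 0.
Single eigenvalue λ = 4 with algebraic multiplicity 2.
Eigenvector v = (-1,1); generalized eigenvector w with (A-λI)w=v is (-1,2).
General solution: e^(4t)[K_1·v + K_2·(t·v + w)].

x_1(t) = -K_1e^(4t) - K_2te^(4t) - K_2e^(4t), x_2(t) = K_1e^(4t) + K_2te^(4t) + 2K_2e^(4t)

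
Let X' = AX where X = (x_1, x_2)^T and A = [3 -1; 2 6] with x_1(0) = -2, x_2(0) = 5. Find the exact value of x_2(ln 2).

176

A = [[3,-1],[2,6]]; eigenvalues λ = 5, 4.
Eigenvectors: (1,-2) for λ=5, (-1,1) for λ=4.
From the initial condition, c_1 = -3, c_2 = -1.
x_2(ln 2) = (-3)(2^5)(-2) + (-1)(2^4)(1) = 176.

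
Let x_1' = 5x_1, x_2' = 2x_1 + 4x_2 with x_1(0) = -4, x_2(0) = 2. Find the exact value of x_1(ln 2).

A = [[5,0],[2,4]]; eigenvalues λ = 4, 5.
Eigenvectors: (0,1) for λ=4, (-1,-2) for λ=5.
From the initial condition, c_1 = 10, c_2 = 4.
x_1(ln 2) = (10)(2^4)(0) + (4)(2^5)(-1) = -128.

-128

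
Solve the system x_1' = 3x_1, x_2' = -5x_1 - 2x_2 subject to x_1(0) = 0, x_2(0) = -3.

Coefficient matrix A = [[3, 0], [-5, -2]].
Characteristic polynomial det(A - λI) = λ^2 - λ - 6 = 0.
Eigenvalues λ = -2, 3.
For λ=-2: (A-λI) row 1 is [5, 0], so an eigenvector is (0, -1).
For λ=3: (A-λI) row 2 is [-5, -5], so an eigenvector is (-1, 1).
General solution: K_1e^(-2t)(0,-1) + K_2e^(3t)(-1,1).
Applying x_1(0)=0, x_2(0)=-3 gives K_1=3, K_2=0.

x_1(t) = 0, x_2(t) = -3e^(-2t)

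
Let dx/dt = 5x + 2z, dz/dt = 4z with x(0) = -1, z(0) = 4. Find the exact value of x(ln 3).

1053

A = [[5,2],[0,4]]; eigenvalues λ = 4, 5.
Eigenvectors: (-2,1) for λ=4, (-1,0) for λ=5.
From the initial condition, c_1 = 4, c_2 = -7.
x(ln 3) = (4)(3^4)(-2) + (-7)(3^5)(-1) = 1053.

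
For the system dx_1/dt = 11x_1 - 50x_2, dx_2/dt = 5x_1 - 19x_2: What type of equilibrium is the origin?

A = [[11,-50],[5,-19]]; det(A-λI) = λ^2 + 8λ + 41.
λ = -4 ± 5i: negative real part.

stable spiral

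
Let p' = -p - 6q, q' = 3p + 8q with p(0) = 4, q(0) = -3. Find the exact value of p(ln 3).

A = [[-1,-6],[3,8]]; eigenvalues λ = 2, 5.
Eigenvectors: (2,-1) for λ=2, (1,-1) for λ=5.
From the initial condition, c_1 = 1, c_2 = 2.
p(ln 3) = (1)(3^2)(2) + (2)(3^5)(1) = 504.

504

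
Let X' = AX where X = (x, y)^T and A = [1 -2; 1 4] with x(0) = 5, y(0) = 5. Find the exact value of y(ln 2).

A = [[1,-2],[1,4]]; eigenvalues λ = 2, 3.
Eigenvectors: (2,-1) for λ=2, (1,-1) for λ=3.
From the initial condition, c_1 = 10, c_2 = -15.
y(ln 2) = (10)(2^2)(-1) + (-15)(2^3)(-1) = 80.

80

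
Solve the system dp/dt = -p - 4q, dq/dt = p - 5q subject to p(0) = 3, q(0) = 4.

p(t) = -10te^(-3t) + 3e^(-3t), q(t) = -5te^(-3t) + 4e^(-3t)

Coefficient matrix A = [[-1, -4], [1, -5]].
Characteristic polynomial det(A - λI) = λ^2 + 6λ + 9 = 0.
Single eigenvalue λ = -3 with algebraic multiplicity 2.
Eigenvector v = (-2,-1); generalized eigenvector w with (A-λI)w=v is (-1,0).
General solution: e^(-3t)[K_1·v + K_2·(t·v + w)].
Applying p(0)=3, q(0)=4 gives K_1=-4, K_2=5.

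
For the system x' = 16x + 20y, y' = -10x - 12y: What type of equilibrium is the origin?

A = [[16,20],[-10,-12]]; det(A-λI) = λ^2 - 4λ + 8.
λ = 2 ± 2i: positive real part.

unstable spiral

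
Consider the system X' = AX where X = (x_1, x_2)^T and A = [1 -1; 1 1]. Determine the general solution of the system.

x_1(t) = c_1e^(t)sin(t) - c_2e^(t)cos(t), x_2(t) = -c_1e^(t)cos(t) - c_2e^(t)sin(t)

Coefficient matrix A = [[1, -1], [1, 1]].
Characteristic polynomial det(A - λI) = λ^2 - 2λ + 2 = 0.
Eigenvalues λ = 1 ± i (complex conjugate pair).
For λ=1+i: an eigenvector is (0,-1) - i(1,0) = (0 - i, -1).
A real fundamental pair from Re and Im of e^((1+i)t)v: X_1 = e^(t)(cos(t)·(0,-1) + sin(t)·(1,0)), X_2 = e^(t)(sin(t)·(0,-1) - cos(t)·(1,0)).
General solution: c_1X_1 + c_2X_2.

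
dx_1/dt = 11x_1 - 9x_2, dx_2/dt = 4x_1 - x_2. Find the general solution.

x_1(t) = -3c_1e^(5t) - 3c_2te^(5t) + c_2e^(5t), x_2(t) = -2c_1e^(5t) - 2c_2te^(5t) + c_2e^(5t)

Coefficient matrix A = [[11, -9], [4, -1]].
Characteristic polynomial det(A - λI) = λ^2 - 10λ + 25 = 0.
Single eigenvalue λ = 5 with algebraic multiplicity 2.
Eigenvector v = (-3,-2); generalized eigenvector w with (A-λI)w=v is (1,1).
General solution: e^(5t)[c_1·v + c_2·(t·v + w)].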